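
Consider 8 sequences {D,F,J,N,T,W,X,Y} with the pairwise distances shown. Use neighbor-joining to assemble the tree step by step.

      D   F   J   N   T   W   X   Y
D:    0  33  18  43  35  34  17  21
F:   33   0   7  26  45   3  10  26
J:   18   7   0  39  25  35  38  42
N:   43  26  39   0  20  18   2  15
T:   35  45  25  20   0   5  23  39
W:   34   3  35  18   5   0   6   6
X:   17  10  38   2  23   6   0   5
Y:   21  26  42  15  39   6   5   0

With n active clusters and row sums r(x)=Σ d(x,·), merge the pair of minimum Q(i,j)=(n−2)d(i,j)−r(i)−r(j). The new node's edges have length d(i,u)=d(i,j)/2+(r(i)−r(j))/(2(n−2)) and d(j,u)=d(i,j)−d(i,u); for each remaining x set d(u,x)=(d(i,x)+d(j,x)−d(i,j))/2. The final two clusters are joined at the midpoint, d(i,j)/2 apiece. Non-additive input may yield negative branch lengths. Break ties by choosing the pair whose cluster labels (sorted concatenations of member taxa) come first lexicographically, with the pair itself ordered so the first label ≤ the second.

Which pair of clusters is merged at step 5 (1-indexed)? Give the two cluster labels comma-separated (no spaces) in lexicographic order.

step 1: merge (F,J) at d=7, Q=-312; branch lengths F→-1, J→8; new cluster FJ
  updated: d(D,FJ)=22, d(FJ,N)=29, d(FJ,T)=63/2, d(FJ,W)=31/2, d(FJ,X)=41/2, d(FJ,Y)=61/2
step 2: merge (T,W) at d=5, Q=-213; branch lengths T→47/5, W→-22/5; new cluster TW
  updated: d(D,TW)=32, d(FJ,TW)=21, d(N,TW)=33/2, d(TW,X)=12, d(TW,Y)=20
step 3: merge (D,FJ) at d=22, Q=-170; branch lengths D→25/2, FJ→19/2; new cluster DFJ
  updated: d(DFJ,N)=25, d(DFJ,TW)=31/2, d(DFJ,X)=31/4, d(DFJ,Y)=59/4
step 4: merge (DFJ,TW) at d=31/2, Q=-161/2; branch lengths DFJ→91/12, TW→95/12; new cluster DFJTW
  updated: d(DFJTW,N)=13, d(DFJTW,X)=17/8, d(DFJTW,Y)=77/8
step 5: merge (DFJTW,Y) at d=77/8, Q=-281/8; branch lengths DFJTW→115/32, Y→193/32; new cluster DFJTWY
  updated: d(DFJTWY,N)=147/16, d(DFJTWY,X)=-5/4
step 6: merge (DFJTWY,N) at d=147/16, Q=-159/16; branch lengths DFJTWY→95/32, N→199/32; new cluster DFJNTWY
  updated: d(DFJNTWY,X)=-135/32
step 7: merge (DFJNTWY,X) at d=-135/32; branch lengths DFJNTWY→-135/64, X→-135/64; new cluster DFJNTWXY
final tree: (((((D:25/2,(F:-1,J:8):19/2):91/12,(T:47/5,W:-22/5):95/12):115/32,Y:193/32):95/32,N:199/32):-135/64,X:-135/64)
total length: 2051/32

DFJTW,Y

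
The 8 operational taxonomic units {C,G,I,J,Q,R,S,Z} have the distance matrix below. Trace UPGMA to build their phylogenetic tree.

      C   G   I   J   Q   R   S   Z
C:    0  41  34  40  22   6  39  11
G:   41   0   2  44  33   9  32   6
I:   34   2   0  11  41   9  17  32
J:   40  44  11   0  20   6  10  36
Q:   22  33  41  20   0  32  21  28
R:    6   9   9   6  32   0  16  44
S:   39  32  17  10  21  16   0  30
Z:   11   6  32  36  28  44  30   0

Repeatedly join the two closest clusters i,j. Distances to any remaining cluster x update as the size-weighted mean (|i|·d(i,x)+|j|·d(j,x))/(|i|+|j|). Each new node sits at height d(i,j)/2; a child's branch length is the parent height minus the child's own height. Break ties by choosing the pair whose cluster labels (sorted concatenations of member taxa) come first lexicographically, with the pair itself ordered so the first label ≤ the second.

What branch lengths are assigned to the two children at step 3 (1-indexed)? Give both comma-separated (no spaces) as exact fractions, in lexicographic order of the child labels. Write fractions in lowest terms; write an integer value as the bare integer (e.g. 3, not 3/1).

5,5

1. join G+I (d=2) ⇒ GI; edges |G|=1, |I|=1
  updated: d(C,GI)=75/2, d(GI,J)=55/2, d(GI,Q)=37, d(GI,R)=9, d(GI,S)=49/2, d(GI,Z)=19
2. join C+R (d=6) ⇒ CR; edges |C|=3, |R|=3
  updated: d(CR,GI)=93/4, d(CR,J)=23, d(CR,Q)=27, d(CR,S)=55/2, d(CR,Z)=55/2
3. join J+S (d=10) ⇒ JS; edges |J|=5, |S|=5
  updated: d(CR,JS)=101/4, d(GI,JS)=26, d(JS,Q)=41/2, d(JS,Z)=33
4. join GI+Z (d=19) ⇒ GIZ; edges |GI|=17/2, |Z|=19/2
  updated: d(CR,GIZ)=74/3, d(GIZ,JS)=85/3, d(GIZ,Q)=34
5. join JS+Q (d=41/2) ⇒ JQS; edges |JS|=21/4, |Q|=41/4
  updated: d(CR,JQS)=155/6, d(GIZ,JQS)=272/9
6. join CR+GIZ (d=74/3) ⇒ CGIRZ; edges |CR|=28/3, |GIZ|=17/6
  updated: d(CGIRZ,JQS)=427/15
7. join CGIRZ+JQS (d=427/15) ⇒ CGIJQRSZ; edges |CGIRZ|=19/10, |JQS|=239/60
final tree: (((C:3,R:3):28/3,((G:1,I:1):17/2,Z:19/2):17/6):19/10,((J:5,S:5):21/4,Q:41/4):239/60)
total length: 1391/20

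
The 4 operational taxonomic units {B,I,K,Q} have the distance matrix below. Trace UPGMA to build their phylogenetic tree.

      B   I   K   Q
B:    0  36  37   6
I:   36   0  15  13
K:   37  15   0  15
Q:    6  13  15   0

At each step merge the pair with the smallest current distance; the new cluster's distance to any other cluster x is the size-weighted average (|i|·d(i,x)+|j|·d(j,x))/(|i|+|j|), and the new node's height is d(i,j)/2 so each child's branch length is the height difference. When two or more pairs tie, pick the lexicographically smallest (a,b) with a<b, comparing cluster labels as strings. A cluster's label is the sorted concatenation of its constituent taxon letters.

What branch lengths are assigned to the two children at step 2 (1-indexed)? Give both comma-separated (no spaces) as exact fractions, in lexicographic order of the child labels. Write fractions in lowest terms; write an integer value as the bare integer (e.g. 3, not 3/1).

iteration 1: select B,Q (d=6); attach at lengths (3, 3); label the merged cluster BQ
  updated: d(BQ,I)=49/2, d(BQ,K)=26
iteration 2: select I,K (d=15); attach at lengths (15/2, 15/2); label the merged cluster IK
  updated: d(BQ,IK)=101/4
iteration 3: select BQ,IK (d=101/4); attach at lengths (77/8, 41/8); label the merged cluster BIKQ
final tree: ((B:3,Q:3):77/8,(I:15/2,K:15/2):41/8)
total length: 143/4

15/2,15/2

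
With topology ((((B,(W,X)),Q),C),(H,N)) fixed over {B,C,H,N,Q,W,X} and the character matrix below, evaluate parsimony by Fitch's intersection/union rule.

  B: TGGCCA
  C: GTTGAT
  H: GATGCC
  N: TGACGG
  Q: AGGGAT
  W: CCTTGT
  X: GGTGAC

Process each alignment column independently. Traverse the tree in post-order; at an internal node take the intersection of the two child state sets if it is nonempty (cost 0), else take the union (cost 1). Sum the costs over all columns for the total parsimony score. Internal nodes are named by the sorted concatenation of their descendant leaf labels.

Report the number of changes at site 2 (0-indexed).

3

WX@0: {C} ∪ {G} = {C,G} (union, +1)
BWX@0: {T} ∪ {C,G} = {C,G,T} (union, +1)
BQWX@0: {C,G,T} ∪ {A} = {A,C,G,T} (union, +1)
BCQWX@0: {A,C,G,T} ∩ {G} = {G} (intersection, +0)
HN@0: {G} ∪ {T} = {G,T} (union, +1)
BCHNQWX@0: {G} ∩ {G,T} = {G} (intersection, +0)
WX@1: {C} ∪ {G} = {C,G} (union, +1)
BWX@1: {G} ∩ {C,G} = {G} (intersection, +0)
BQWX@1: {G} ∩ {G} = {G} (intersection, +0)
BCQWX@1: {G} ∪ {T} = {G,T} (union, +1)
HN@1: {A} ∪ {G} = {A,G} (union, +1)
BCHNQWX@1: {G,T} ∩ {A,G} = {G} (intersection, +0)
WX@2: {T} ∩ {T} = {T} (intersection, +0)
BWX@2: {G} ∪ {T} = {G,T} (union, +1)
BQWX@2: {G,T} ∩ {G} = {G} (intersection, +0)
BCQWX@2: {G} ∪ {T} = {G,T} (union, +1)
HN@2: {T} ∪ {A} = {A,T} (union, +1)
BCHNQWX@2: {G,T} ∩ {A,T} = {T} (intersection, +0)
WX@3: {T} ∪ {G} = {G,T} (union, +1)
BWX@3: {C} ∪ {G,T} = {C,G,T} (union, +1)
BQWX@3: {C,G,T} ∩ {G} = {G} (intersection, +0)
BCQWX@3: {G} ∩ {G} = {G} (intersection, +0)
HN@3: {G} ∪ {C} = {C,G} (union, +1)
BCHNQWX@3: {G} ∩ {C,G} = {G} (intersection, +0)
WX@4: {G} ∪ {A} = {A,G} (union, +1)
BWX@4: {C} ∪ {A,G} = {A,C,G} (union, +1)
BQWX@4: {A,C,G} ∩ {A} = {A} (intersection, +0)
BCQWX@4: {A} ∩ {A} = {A} (intersection, +0)
HN@4: {C} ∪ {G} = {C,G} (union, +1)
BCHNQWX@4: {A} ∪ {C,G} = {A,C,G} (union, +1)
WX@5: {T} ∪ {C} = {C,T} (union, +1)
BWX@5: {A} ∪ {C,T} = {A,C,T} (union, +1)
BQWX@5: {A,C,T} ∩ {T} = {T} (intersection, +0)
BCQWX@5: {T} ∩ {T} = {T} (intersection, +0)
HN@5: {C} ∪ {G} = {C,G} (union, +1)
BCHNQWX@5: {T} ∪ {C,G} = {C,G,T} (union, +1)
per-site changes: [4, 3, 3, 3, 4, 4]; total = 21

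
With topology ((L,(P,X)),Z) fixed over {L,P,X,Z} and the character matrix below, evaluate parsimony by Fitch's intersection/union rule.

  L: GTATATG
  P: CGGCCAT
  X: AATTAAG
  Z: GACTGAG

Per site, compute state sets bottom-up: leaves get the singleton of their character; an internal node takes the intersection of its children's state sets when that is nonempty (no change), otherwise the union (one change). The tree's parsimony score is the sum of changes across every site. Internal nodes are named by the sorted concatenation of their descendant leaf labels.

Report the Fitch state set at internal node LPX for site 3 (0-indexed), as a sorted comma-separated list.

T

site 0, node PX: P={C} ∪ X={A} → {A,C} (+1)
site 0, node LPX: L={G} ∪ PX={A,C} → {A,C,G} (+1)
site 0, node LPXZ: LPX={A,C,G} ∩ Z={G} → {G} (+0)
site 1, node PX: P={G} ∪ X={A} → {A,G} (+1)
site 1, node LPX: L={T} ∪ PX={A,G} → {A,G,T} (+1)
site 1, node LPXZ: LPX={A,G,T} ∩ Z={A} → {A} (+0)
site 2, node PX: P={G} ∪ X={T} → {G,T} (+1)
site 2, node LPX: L={A} ∪ PX={G,T} → {A,G,T} (+1)
site 2, node LPXZ: LPX={A,G,T} ∪ Z={C} → {A,C,G,T} (+1)
site 3, node PX: P={C} ∪ X={T} → {C,T} (+1)
site 3, node LPX: L={T} ∩ PX={C,T} → {T} (+0)
site 3, node LPXZ: LPX={T} ∩ Z={T} → {T} (+0)
site 4, node PX: P={C} ∪ X={A} → {A,C} (+1)
site 4, node LPX: L={A} ∩ PX={A,C} → {A} (+0)
site 4, node LPXZ: LPX={A} ∪ Z={G} → {A,G} (+1)
site 5, node PX: P={A} ∩ X={A} → {A} (+0)
site 5, node LPX: L={T} ∪ PX={A} → {A,T} (+1)
site 5, node LPXZ: LPX={A,T} ∩ Z={A} → {A} (+0)
site 6, node PX: P={T} ∪ X={G} → {G,T} (+1)
site 6, node LPX: L={G} ∩ PX={G,T} → {G} (+0)
site 6, node LPXZ: LPX={G} ∩ Z={G} → {G} (+0)
per-site changes: [2, 2, 3, 1, 2, 1, 1]; total = 12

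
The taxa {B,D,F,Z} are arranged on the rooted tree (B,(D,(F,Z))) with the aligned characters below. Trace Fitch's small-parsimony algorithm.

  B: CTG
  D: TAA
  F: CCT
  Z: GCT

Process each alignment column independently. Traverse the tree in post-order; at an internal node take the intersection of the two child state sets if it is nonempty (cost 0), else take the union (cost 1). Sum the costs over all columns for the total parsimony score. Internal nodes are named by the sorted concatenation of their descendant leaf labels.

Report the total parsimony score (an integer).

6

[col 0] FZ: children F:{C}, Z:{G} ∪→ {C,G}; cost 1
[col 0] DFZ: children D:{T}, FZ:{C,G} ∪→ {C,G,T}; cost 1
[col 0] BDFZ: children B:{C}, DFZ:{C,G,T} ∩→ {C}; cost 0
[col 1] FZ: children F:{C}, Z:{C} ∩→ {C}; cost 0
[col 1] DFZ: children D:{A}, FZ:{C} ∪→ {A,C}; cost 1
[col 1] BDFZ: children B:{T}, DFZ:{A,C} ∪→ {A,C,T}; cost 1
[col 2] FZ: children F:{T}, Z:{T} ∩→ {T}; cost 0
[col 2] DFZ: children D:{A}, FZ:{T} ∪→ {A,T}; cost 1
[col 2] BDFZ: children B:{G}, DFZ:{A,T} ∪→ {A,G,T}; cost 1
per-site changes: [2, 2, 2]; total = 6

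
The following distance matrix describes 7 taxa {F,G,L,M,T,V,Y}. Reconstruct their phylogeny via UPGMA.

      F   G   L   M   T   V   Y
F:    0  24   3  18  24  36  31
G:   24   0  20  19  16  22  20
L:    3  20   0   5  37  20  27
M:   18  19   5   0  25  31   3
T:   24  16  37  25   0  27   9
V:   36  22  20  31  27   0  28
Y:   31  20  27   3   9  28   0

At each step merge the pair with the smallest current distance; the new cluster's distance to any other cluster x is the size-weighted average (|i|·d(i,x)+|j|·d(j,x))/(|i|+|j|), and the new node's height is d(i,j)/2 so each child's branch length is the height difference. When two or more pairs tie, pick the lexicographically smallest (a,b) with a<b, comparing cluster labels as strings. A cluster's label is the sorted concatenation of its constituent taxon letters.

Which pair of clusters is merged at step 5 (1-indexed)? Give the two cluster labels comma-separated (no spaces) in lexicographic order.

step 1: merge (F,L) at d=3; branch lengths F→3/2, L→3/2; new cluster FL
  updated: d(FL,G)=22, d(FL,M)=23/2, d(FL,T)=61/2, d(FL,V)=28, d(FL,Y)=29
step 2: merge (M,Y) at d=3; branch lengths M→3/2, Y→3/2; new cluster MY
  updated: d(FL,MY)=81/4, d(G,MY)=39/2, d(MY,T)=17, d(MY,V)=59/2
step 3: merge (G,T) at d=16; branch lengths G→8, T→8; new cluster GT
  updated: d(FL,GT)=105/4, d(GT,MY)=73/4, d(GT,V)=49/2
step 4: merge (GT,MY) at d=73/4; branch lengths GT→9/8, MY→61/8; new cluster GMTY
  updated: d(FL,GMTY)=93/4, d(GMTY,V)=27
step 5: merge (FL,GMTY) at d=93/4; branch lengths FL→81/8, GMTY→5/2; new cluster FGLMTY
  updated: d(FGLMTY,V)=82/3
step 6: merge (FGLMTY,V) at d=82/3; branch lengths FGLMTY→49/24, V→41/3; new cluster FGLMTVY
final tree: (((F:3/2,L:3/2):81/8,((G:8,T:8):9/8,(M:3/2,Y:3/2):61/8):5/2):49/24,V:41/3)
total length: 709/12

FL,GMTY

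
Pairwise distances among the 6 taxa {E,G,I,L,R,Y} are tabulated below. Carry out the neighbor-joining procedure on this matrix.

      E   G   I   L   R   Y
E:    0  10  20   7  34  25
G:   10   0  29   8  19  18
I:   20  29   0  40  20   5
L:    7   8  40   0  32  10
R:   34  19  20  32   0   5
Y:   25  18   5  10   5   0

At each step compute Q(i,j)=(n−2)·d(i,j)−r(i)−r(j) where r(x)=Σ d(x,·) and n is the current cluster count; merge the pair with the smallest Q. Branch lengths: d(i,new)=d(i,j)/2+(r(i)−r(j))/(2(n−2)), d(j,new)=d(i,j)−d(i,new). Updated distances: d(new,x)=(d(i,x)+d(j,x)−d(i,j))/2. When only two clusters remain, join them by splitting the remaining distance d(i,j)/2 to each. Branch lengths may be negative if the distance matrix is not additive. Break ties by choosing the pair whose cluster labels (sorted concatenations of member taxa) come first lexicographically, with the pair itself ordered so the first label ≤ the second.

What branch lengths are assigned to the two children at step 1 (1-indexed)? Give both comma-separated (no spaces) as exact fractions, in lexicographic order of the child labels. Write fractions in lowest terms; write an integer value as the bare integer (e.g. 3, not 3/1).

1. join E+L (d=7, Q=-165) ⇒ EL; edges |E|=27/8, |L|=29/8
  updated: d(EL,G)=11/2, d(EL,I)=53/2, d(EL,R)=59/2, d(EL,Y)=14
2. join EL+G (d=11/2, Q=-261/2) ⇒ EGL; edges |EL|=41/12, |G|=25/12
  updated: d(EGL,I)=25, d(EGL,R)=43/2, d(EGL,Y)=53/4
3. join EGL+R (d=43/2, Q=-253/4) ⇒ EGLR; edges |EGL|=225/16, |R|=119/16
  updated: d(EGLR,I)=47/4, d(EGLR,Y)=-13/8
4. join EGLR+I (d=47/4, Q=-121/8) ⇒ EGILR; edges |EGLR|=41/16, |I|=147/16
  updated: d(EGILR,Y)=-67/16
5. join EGILR+Y (d=-67/16) ⇒ EGILRY; edges |EGILR|=-67/32, |Y|=-67/32
final tree: (((((E:27/8,L:29/8):41/12,G:25/12):225/16,R:119/16):41/16,I:147/16):-67/32,Y:-67/32)
total length: 665/16

27/8,29/8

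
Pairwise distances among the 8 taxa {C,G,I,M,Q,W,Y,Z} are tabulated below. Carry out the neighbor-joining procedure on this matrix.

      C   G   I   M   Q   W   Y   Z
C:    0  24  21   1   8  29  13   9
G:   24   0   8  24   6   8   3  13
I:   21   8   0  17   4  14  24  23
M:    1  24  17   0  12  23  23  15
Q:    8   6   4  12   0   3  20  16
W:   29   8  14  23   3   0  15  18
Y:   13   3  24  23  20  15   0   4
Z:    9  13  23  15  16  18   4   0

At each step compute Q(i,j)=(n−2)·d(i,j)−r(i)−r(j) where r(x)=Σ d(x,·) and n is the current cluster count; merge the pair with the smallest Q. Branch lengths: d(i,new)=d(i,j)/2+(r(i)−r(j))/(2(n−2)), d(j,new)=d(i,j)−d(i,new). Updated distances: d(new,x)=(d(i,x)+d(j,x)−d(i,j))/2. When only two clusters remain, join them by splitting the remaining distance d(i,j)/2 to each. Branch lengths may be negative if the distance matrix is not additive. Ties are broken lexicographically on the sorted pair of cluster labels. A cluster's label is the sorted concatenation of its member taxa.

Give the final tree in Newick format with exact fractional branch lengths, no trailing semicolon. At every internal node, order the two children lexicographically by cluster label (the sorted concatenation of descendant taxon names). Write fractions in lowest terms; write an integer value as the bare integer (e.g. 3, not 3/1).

(((((C:-1/3,M:4/3):69/8,(Y:9/5,Z:11/5):31/8):207/32,G:65/32):31/32,I:181/32):59/64,(Q:-41/24,W:113/24):59/64)

iteration 1: select C,M (d=1, Q=-214); attach at lengths (-1/3, 4/3); label the merged cluster CM
  updated: d(CM,G)=47/2, d(CM,I)=37/2, d(CM,Q)=19/2, d(CM,W)=51/2, d(CM,Y)=35/2, d(CM,Z)=23/2
iteration 2: select Y,Z (d=4, Q=-149); attach at lengths (9/5, 11/5); label the merged cluster YZ
  updated: d(CM,YZ)=25/2, d(G,YZ)=6, d(I,YZ)=43/2, d(Q,YZ)=16, d(W,YZ)=29/2
iteration 3: select CM,YZ (d=25/2, Q=-110); attach at lengths (69/8, 31/8); label the merged cluster CMYZ
  updated: d(CMYZ,G)=17/2, d(CMYZ,I)=55/4, d(CMYZ,Q)=13/2, d(CMYZ,W)=55/4
iteration 4: select Q,W (d=3, Q=-197/4); attach at lengths (-41/24, 113/24); label the merged cluster QW
  updated: d(CMYZ,QW)=69/8, d(G,QW)=11/2, d(I,QW)=15/2
iteration 5: select CMYZ,G (d=17/2, Q=-287/8); attach at lengths (207/32, 65/32); label the merged cluster CGMYZ
  updated: d(CGMYZ,I)=53/8, d(CGMYZ,QW)=45/16
iteration 6: select CGMYZ,I (d=53/8, Q=-271/16); attach at lengths (31/32, 181/32); label the merged cluster CGIMYZ
  updated: d(CGIMYZ,QW)=59/32
iteration 7: select CGIMYZ,QW (d=59/32); attach at lengths (59/64, 59/64); label the merged cluster CGIMQWYZ
final tree: (((((C:-1/3,M:4/3):69/8,(Y:9/5,Z:11/5):31/8):207/32,G:65/32):31/32,I:181/32):59/64,(Q:-41/24,W:113/24):59/64)
total length: 1199/32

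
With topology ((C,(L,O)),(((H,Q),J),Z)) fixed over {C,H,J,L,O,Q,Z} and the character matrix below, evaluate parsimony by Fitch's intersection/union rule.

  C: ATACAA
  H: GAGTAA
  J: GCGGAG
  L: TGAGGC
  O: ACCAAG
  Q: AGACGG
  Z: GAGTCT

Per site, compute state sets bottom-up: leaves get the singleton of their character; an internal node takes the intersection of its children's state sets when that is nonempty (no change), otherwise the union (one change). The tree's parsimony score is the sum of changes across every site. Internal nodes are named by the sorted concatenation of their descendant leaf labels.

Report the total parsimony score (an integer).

LO@0: {T} ∪ {A} = {A,T} (union, +1)
CLO@0: {A} ∩ {A,T} = {A} (intersection, +0)
HQ@0: {G} ∪ {A} = {A,G} (union, +1)
HJQ@0: {A,G} ∩ {G} = {G} (intersection, +0)
HJQZ@0: {G} ∩ {G} = {G} (intersection, +0)
CHJLOQZ@0: {A} ∪ {G} = {A,G} (union, +1)
LO@1: {G} ∪ {C} = {C,G} (union, +1)
CLO@1: {T} ∪ {C,G} = {C,G,T} (union, +1)
HQ@1: {A} ∪ {G} = {A,G} (union, +1)
HJQ@1: {A,G} ∪ {C} = {A,C,G} (union, +1)
HJQZ@1: {A,C,G} ∩ {A} = {A} (intersection, +0)
CHJLOQZ@1: {C,G,T} ∪ {A} = {A,C,G,T} (union, +1)
LO@2: {A} ∪ {C} = {A,C} (union, +1)
CLO@2: {A} ∩ {A,C} = {A} (intersection, +0)
HQ@2: {G} ∪ {A} = {A,G} (union, +1)
HJQ@2: {A,G} ∩ {G} = {G} (intersection, +0)
HJQZ@2: {G} ∩ {G} = {G} (intersection, +0)
CHJLOQZ@2: {A} ∪ {G} = {A,G} (union, +1)
LO@3: {G} ∪ {A} = {A,G} (union, +1)
CLO@3: {C} ∪ {A,G} = {A,C,G} (union, +1)
HQ@3: {T} ∪ {C} = {C,T} (union, +1)
HJQ@3: {C,T} ∪ {G} = {C,G,T} (union, +1)
HJQZ@3: {C,G,T} ∩ {T} = {T} (intersection, +0)
CHJLOQZ@3: {A,C,G} ∪ {T} = {A,C,G,T} (union, +1)
LO@4: {G} ∪ {A} = {A,G} (union, +1)
CLO@4: {A} ∩ {A,G} = {A} (intersection, +0)
HQ@4: {A} ∪ {G} = {A,G} (union, +1)
HJQ@4: {A,G} ∩ {A} = {A} (intersection, +0)
HJQZ@4: {A} ∪ {C} = {A,C} (union, +1)
CHJLOQZ@4: {A} ∩ {A,C} = {A} (intersection, +0)
LO@5: {C} ∪ {G} = {C,G} (union, +1)
CLO@5: {A} ∪ {C,G} = {A,C,G} (union, +1)
HQ@5: {A} ∪ {G} = {A,G} (union, +1)
HJQ@5: {A,G} ∩ {G} = {G} (intersection, +0)
HJQZ@5: {G} ∪ {T} = {G,T} (union, +1)
CHJLOQZ@5: {A,C,G} ∩ {G,T} = {G} (intersection, +0)
per-site changes: [3, 5, 3, 5, 3, 4]; total = 23

23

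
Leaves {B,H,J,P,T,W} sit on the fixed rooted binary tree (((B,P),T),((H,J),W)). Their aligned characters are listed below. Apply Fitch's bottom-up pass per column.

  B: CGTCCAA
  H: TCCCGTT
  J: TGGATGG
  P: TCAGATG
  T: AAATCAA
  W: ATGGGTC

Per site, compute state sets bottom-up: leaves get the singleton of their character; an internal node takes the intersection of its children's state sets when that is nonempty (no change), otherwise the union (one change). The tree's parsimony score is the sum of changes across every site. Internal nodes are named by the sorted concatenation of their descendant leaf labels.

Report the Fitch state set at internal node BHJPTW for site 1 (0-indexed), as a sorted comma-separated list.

C,G

BP@0: {C} ∪ {T} = {C,T} (union, +1)
BPT@0: {C,T} ∪ {A} = {A,C,T} (union, +1)
HJ@0: {T} ∩ {T} = {T} (intersection, +0)
HJW@0: {T} ∪ {A} = {A,T} (union, +1)
BHJPTW@0: {A,C,T} ∩ {A,T} = {A,T} (intersection, +0)
BP@1: {G} ∪ {C} = {C,G} (union, +1)
BPT@1: {C,G} ∪ {A} = {A,C,G} (union, +1)
HJ@1: {C} ∪ {G} = {C,G} (union, +1)
HJW@1: {C,G} ∪ {T} = {C,G,T} (union, +1)
BHJPTW@1: {A,C,G} ∩ {C,G,T} = {C,G} (intersection, +0)
BP@2: {T} ∪ {A} = {A,T} (union, +1)
BPT@2: {A,T} ∩ {A} = {A} (intersection, +0)
HJ@2: {C} ∪ {G} = {C,G} (union, +1)
HJW@2: {C,G} ∩ {G} = {G} (intersection, +0)
BHJPTW@2: {A} ∪ {G} = {A,G} (union, +1)
BP@3: {C} ∪ {G} = {C,G} (union, +1)
BPT@3: {C,G} ∪ {T} = {C,G,T} (union, +1)
HJ@3: {C} ∪ {A} = {A,C} (union, +1)
HJW@3: {A,C} ∪ {G} = {A,C,G} (union, +1)
BHJPTW@3: {C,G,T} ∩ {A,C,G} = {C,G} (intersection, +0)
BP@4: {C} ∪ {A} = {A,C} (union, +1)
BPT@4: {A,C} ∩ {C} = {C} (intersection, +0)
HJ@4: {G} ∪ {T} = {G,T} (union, +1)
HJW@4: {G,T} ∩ {G} = {G} (intersection, +0)
BHJPTW@4: {C} ∪ {G} = {C,G} (union, +1)
BP@5: {A} ∪ {T} = {A,T} (union, +1)
BPT@5: {A,T} ∩ {A} = {A} (intersection, +0)
HJ@5: {T} ∪ {G} = {G,T} (union, +1)
HJW@5: {G,T} ∩ {T} = {T} (intersection, +0)
BHJPTW@5: {A} ∪ {T} = {A,T} (union, +1)
BP@6: {A} ∪ {G} = {A,G} (union, +1)
BPT@6: {A,G} ∩ {A} = {A} (intersection, +0)
HJ@6: {T} ∪ {G} = {G,T} (union, +1)
HJW@6: {G,T} ∪ {C} = {C,G,T} (union, +1)
BHJPTW@6: {A} ∪ {C,G,T} = {A,C,G,T} (union, +1)
per-site changes: [3, 4, 3, 4, 3, 3, 4]; total = 24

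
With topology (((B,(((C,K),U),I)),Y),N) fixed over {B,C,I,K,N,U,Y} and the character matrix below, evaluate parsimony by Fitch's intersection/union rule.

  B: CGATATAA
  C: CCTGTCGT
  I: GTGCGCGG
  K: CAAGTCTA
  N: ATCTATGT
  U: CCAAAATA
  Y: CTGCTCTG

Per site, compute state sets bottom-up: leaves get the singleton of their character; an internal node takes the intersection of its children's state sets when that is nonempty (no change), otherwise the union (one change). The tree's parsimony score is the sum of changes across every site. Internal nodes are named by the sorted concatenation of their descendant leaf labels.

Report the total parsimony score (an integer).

27

site 0, node CK: C={C} ∩ K={C} → {C} (+0)
site 0, node CKU: CK={C} ∩ U={C} → {C} (+0)
site 0, node CIKU: CKU={C} ∪ I={G} → {C,G} (+1)
site 0, node BCIKU: B={C} ∩ CIKU={C,G} → {C} (+0)
site 0, node BCIKUY: BCIKU={C} ∩ Y={C} → {C} (+0)
site 0, node BCIKNUY: BCIKUY={C} ∪ N={A} → {A,C} (+1)
site 1, node CK: C={C} ∪ K={A} → {A,C} (+1)
site 1, node CKU: CK={A,C} ∩ U={C} → {C} (+0)
site 1, node CIKU: CKU={C} ∪ I={T} → {C,T} (+1)
site 1, node BCIKU: B={G} ∪ CIKU={C,T} → {C,G,T} (+1)
site 1, node BCIKUY: BCIKU={C,G,T} ∩ Y={T} → {T} (+0)
site 1, node BCIKNUY: BCIKUY={T} ∩ N={T} → {T} (+0)
site 2, node CK: C={T} ∪ K={A} → {A,T} (+1)
site 2, node CKU: CK={A,T} ∩ U={A} → {A} (+0)
site 2, node CIKU: CKU={A} ∪ I={G} → {A,G} (+1)
site 2, node BCIKU: B={A} ∩ CIKU={A,G} → {A} (+0)
site 2, node BCIKUY: BCIKU={A} ∪ Y={G} → {A,G} (+1)
site 2, node BCIKNUY: BCIKUY={A,G} ∪ N={C} → {A,C,G} (+1)
site 3, node CK: C={G} ∩ K={G} → {G} (+0)
site 3, node CKU: CK={G} ∪ U={A} → {A,G} (+1)
site 3, node CIKU: CKU={A,G} ∪ I={C} → {A,C,G} (+1)
site 3, node BCIKU: B={T} ∪ CIKU={A,C,G} → {A,C,G,T} (+1)
site 3, node BCIKUY: BCIKU={A,C,G,T} ∩ Y={C} → {C} (+0)
site 3, node BCIKNUY: BCIKUY={C} ∪ N={T} → {C,T} (+1)
site 4, node CK: C={T} ∩ K={T} → {T} (+0)
site 4, node CKU: CK={T} ∪ U={A} → {A,T} (+1)
site 4, node CIKU: CKU={A,T} ∪ I={G} → {A,G,T} (+1)
site 4, node BCIKU: B={A} ∩ CIKU={A,G,T} → {A} (+0)
site 4, node BCIKUY: BCIKU={A} ∪ Y={T} → {A,T} (+1)
site 4, node BCIKNUY: BCIKUY={A,T} ∩ N={A} → {A} (+0)
site 5, node CK: C={C} ∩ K={C} → {C} (+0)
site 5, node CKU: CK={C} ∪ U={A} → {A,C} (+1)
site 5, node CIKU: CKU={A,C} ∩ I={C} → {C} (+0)
site 5, node BCIKU: B={T} ∪ CIKU={C} → {C,T} (+1)
site 5, node BCIKUY: BCIKU={C,T} ∩ Y={C} → {C} (+0)
site 5, node BCIKNUY: BCIKUY={C} ∪ N={T} → {C,T} (+1)
site 6, node CK: C={G} ∪ K={T} → {G,T} (+1)
site 6, node CKU: CK={G,T} ∩ U={T} → {T} (+0)
site 6, node CIKU: CKU={T} ∪ I={G} → {G,T} (+1)
site 6, node BCIKU: B={A} ∪ CIKU={G,T} → {A,G,T} (+1)
site 6, node BCIKUY: BCIKU={A,G,T} ∩ Y={T} → {T} (+0)
site 6, node BCIKNUY: BCIKUY={T} ∪ N={G} → {G,T} (+1)
site 7, node CK: C={T} ∪ K={A} → {A,T} (+1)
site 7, node CKU: CK={A,T} ∩ U={A} → {A} (+0)
site 7, node CIKU: CKU={A} ∪ I={G} → {A,G} (+1)
site 7, node BCIKU: B={A} ∩ CIKU={A,G} → {A} (+0)
site 7, node BCIKUY: BCIKU={A} ∪ Y={G} → {A,G} (+1)
site 7, node BCIKNUY: BCIKUY={A,G} ∪ N={T} → {A,G,T} (+1)
per-site changes: [2, 3, 4, 4, 3, 3, 4, 4]; total = 27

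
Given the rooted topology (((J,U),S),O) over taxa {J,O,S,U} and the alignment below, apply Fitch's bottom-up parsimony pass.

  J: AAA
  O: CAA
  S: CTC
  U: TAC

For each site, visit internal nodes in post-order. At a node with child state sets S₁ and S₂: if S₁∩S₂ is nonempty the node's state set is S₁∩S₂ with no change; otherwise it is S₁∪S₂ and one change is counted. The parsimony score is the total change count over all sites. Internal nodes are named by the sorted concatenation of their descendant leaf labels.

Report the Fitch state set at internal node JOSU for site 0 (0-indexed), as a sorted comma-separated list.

site 0, node JU: J={A} ∪ U={T} → {A,T} (+1)
site 0, node JSU: JU={A,T} ∪ S={C} → {A,C,T} (+1)
site 0, node JOSU: JSU={A,C,T} ∩ O={C} → {C} (+0)
site 1, node JU: J={A} ∩ U={A} → {A} (+0)
site 1, node JSU: JU={A} ∪ S={T} → {A,T} (+1)
site 1, node JOSU: JSU={A,T} ∩ O={A} → {A} (+0)
site 2, node JU: J={A} ∪ U={C} → {A,C} (+1)
site 2, node JSU: JU={A,C} ∩ S={C} → {C} (+0)
site 2, node JOSU: JSU={C} ∪ O={A} → {A,C} (+1)
per-site changes: [2, 1, 2]; total = 5

C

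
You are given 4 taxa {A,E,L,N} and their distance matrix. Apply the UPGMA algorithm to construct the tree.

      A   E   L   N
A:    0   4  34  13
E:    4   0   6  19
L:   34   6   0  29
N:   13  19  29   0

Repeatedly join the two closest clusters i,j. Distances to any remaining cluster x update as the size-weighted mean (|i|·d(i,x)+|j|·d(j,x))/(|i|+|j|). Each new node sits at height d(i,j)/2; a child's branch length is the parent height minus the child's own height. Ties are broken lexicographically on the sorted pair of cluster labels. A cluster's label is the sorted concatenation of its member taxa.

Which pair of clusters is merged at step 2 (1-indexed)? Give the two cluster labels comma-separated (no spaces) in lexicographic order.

iteration 1: select A,E (d=4); attach at lengths (2, 2); label the merged cluster AE
  updated: d(AE,L)=20, d(AE,N)=16
iteration 2: select AE,N (d=16); attach at lengths (6, 8); label the merged cluster AEN
  updated: d(AEN,L)=23
iteration 3: select AEN,L (d=23); attach at lengths (7/2, 23/2); label the merged cluster AELN
final tree: (((A:2,E:2):6,N:8):7/2,L:23/2)
total length: 33

AE,N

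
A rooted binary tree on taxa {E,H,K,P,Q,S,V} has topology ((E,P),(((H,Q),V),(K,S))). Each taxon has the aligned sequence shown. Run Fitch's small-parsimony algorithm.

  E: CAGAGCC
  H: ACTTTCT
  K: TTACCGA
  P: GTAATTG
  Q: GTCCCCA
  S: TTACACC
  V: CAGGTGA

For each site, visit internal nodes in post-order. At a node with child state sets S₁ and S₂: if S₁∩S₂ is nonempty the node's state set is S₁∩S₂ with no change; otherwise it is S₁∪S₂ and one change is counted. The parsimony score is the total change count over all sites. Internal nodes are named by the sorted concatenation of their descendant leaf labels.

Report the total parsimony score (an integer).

EP@0: {C} ∪ {G} = {C,G} (union, +1)
HQ@0: {A} ∪ {G} = {A,G} (union, +1)
HQV@0: {A,G} ∪ {C} = {A,C,G} (union, +1)
KS@0: {T} ∩ {T} = {T} (intersection, +0)
HKQSV@0: {A,C,G} ∪ {T} = {A,C,G,T} (union, +1)
EHKPQSV@0: {C,G} ∩ {A,C,G,T} = {C,G} (intersection, +0)
EP@1: {A} ∪ {T} = {A,T} (union, +1)
HQ@1: {C} ∪ {T} = {C,T} (union, +1)
HQV@1: {C,T} ∪ {A} = {A,C,T} (union, +1)
KS@1: {T} ∩ {T} = {T} (intersection, +0)
HKQSV@1: {A,C,T} ∩ {T} = {T} (intersection, +0)
EHKPQSV@1: {A,T} ∩ {T} = {T} (intersection, +0)
EP@2: {G} ∪ {A} = {A,G} (union, +1)
HQ@2: {T} ∪ {C} = {C,T} (union, +1)
HQV@2: {C,T} ∪ {G} = {C,G,T} (union, +1)
KS@2: {A} ∩ {A} = {A} (intersection, +0)
HKQSV@2: {C,G,T} ∪ {A} = {A,C,G,T} (union, +1)
EHKPQSV@2: {A,G} ∩ {A,C,G,T} = {A,G} (intersection, +0)
EP@3: {A} ∩ {A} = {A} (intersection, +0)
HQ@3: {T} ∪ {C} = {C,T} (union, +1)
HQV@3: {C,T} ∪ {G} = {C,G,T} (union, +1)
KS@3: {C} ∩ {C} = {C} (intersection, +0)
HKQSV@3: {C,G,T} ∩ {C} = {C} (intersection, +0)
EHKPQSV@3: {A} ∪ {C} = {A,C} (union, +1)
EP@4: {G} ∪ {T} = {G,T} (union, +1)
HQ@4: {T} ∪ {C} = {C,T} (union, +1)
HQV@4: {C,T} ∩ {T} = {T} (intersection, +0)
KS@4: {C} ∪ {A} = {A,C} (union, +1)
HKQSV@4: {T} ∪ {A,C} = {A,C,T} (union, +1)
EHKPQSV@4: {G,T} ∩ {A,C,T} = {T} (intersection, +0)
EP@5: {C} ∪ {T} = {C,T} (union, +1)
HQ@5: {C} ∩ {C} = {C} (intersection, +0)
HQV@5: {C} ∪ {G} = {C,G} (union, +1)
KS@5: {G} ∪ {C} = {C,G} (union, +1)
HKQSV@5: {C,G} ∩ {C,G} = {C,G} (intersection, +0)
EHKPQSV@5: {C,T} ∩ {C,G} = {C} (intersection, +0)
EP@6: {C} ∪ {G} = {C,G} (union, +1)
HQ@6: {T} ∪ {A} = {A,T} (union, +1)
HQV@6: {A,T} ∩ {A} = {A} (intersection, +0)
KS@6: {A} ∪ {C} = {A,C} (union, +1)
HKQSV@6: {A} ∩ {A,C} = {A} (intersection, +0)
EHKPQSV@6: {C,G} ∪ {A} = {A,C,G} (union, +1)
per-site changes: [4, 3, 4, 3, 4, 3, 4]; total = 25

25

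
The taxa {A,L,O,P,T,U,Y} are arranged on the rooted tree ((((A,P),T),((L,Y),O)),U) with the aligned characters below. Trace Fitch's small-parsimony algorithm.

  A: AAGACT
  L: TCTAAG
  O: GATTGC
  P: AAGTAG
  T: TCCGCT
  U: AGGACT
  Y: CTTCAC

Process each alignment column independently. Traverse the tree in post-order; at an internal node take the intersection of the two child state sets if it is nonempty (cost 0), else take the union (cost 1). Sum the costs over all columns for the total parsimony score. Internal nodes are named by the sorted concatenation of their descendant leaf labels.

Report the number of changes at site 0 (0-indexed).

[col 0] AP: children A:{A}, P:{A} ∩→ {A}; cost 0
[col 0] APT: children AP:{A}, T:{T} ∪→ {A,T}; cost 1
[col 0] LY: children L:{T}, Y:{C} ∪→ {C,T}; cost 1
[col 0] LOY: children LY:{C,T}, O:{G} ∪→ {C,G,T}; cost 1
[col 0] ALOPTY: children APT:{A,T}, LOY:{C,G,T} ∩→ {T}; cost 0
[col 0] ALOPTUY: children ALOPTY:{T}, U:{A} ∪→ {A,T}; cost 1
[col 1] AP: children A:{A}, P:{A} ∩→ {A}; cost 0
[col 1] APT: children AP:{A}, T:{C} ∪→ {A,C}; cost 1
[col 1] LY: children L:{C}, Y:{T} ∪→ {C,T}; cost 1
[col 1] LOY: children LY:{C,T}, O:{A} ∪→ {A,C,T}; cost 1
[col 1] ALOPTY: children APT:{A,C}, LOY:{A,C,T} ∩→ {A,C}; cost 0
[col 1] ALOPTUY: children ALOPTY:{A,C}, U:{G} ∪→ {A,C,G}; cost 1
[col 2] AP: children A:{G}, P:{G} ∩→ {G}; cost 0
[col 2] APT: children AP:{G}, T:{C} ∪→ {C,G}; cost 1
[col 2] LY: children L:{T}, Y:{T} ∩→ {T}; cost 0
[col 2] LOY: children LY:{T}, O:{T} ∩→ {T}; cost 0
[col 2] ALOPTY: children APT:{C,G}, LOY:{T} ∪→ {C,G,T}; cost 1
[col 2] ALOPTUY: children ALOPTY:{C,G,T}, U:{G} ∩→ {G}; cost 0
[col 3] AP: children A:{A}, P:{T} ∪→ {A,T}; cost 1
[col 3] APT: children AP:{A,T}, T:{G} ∪→ {A,G,T}; cost 1
[col 3] LY: children L:{A}, Y:{C} ∪→ {A,C}; cost 1
[col 3] LOY: children LY:{A,C}, O:{T} ∪→ {A,C,T}; cost 1
[col 3] ALOPTY: children APT:{A,G,T}, LOY:{A,C,T} ∩→ {A,T}; cost 0
[col 3] ALOPTUY: children ALOPTY:{A,T}, U:{A} ∩→ {A}; cost 0
[col 4] AP: children A:{C}, P:{A} ∪→ {A,C}; cost 1
[col 4] APT: children AP:{A,C}, T:{C} ∩→ {C}; cost 0
[col 4] LY: children L:{A}, Y:{A} ∩→ {A}; cost 0
[col 4] LOY: children LY:{A}, O:{G} ∪→ {A,G}; cost 1
[col 4] ALOPTY: children APT:{C}, LOY:{A,G} ∪→ {A,C,G}; cost 1
[col 4] ALOPTUY: children ALOPTY:{A,C,G}, U:{C} ∩→ {C}; cost 0
[col 5] AP: children A:{T}, P:{G} ∪→ {G,T}; cost 1
[col 5] APT: children AP:{G,T}, T:{T} ∩→ {T}; cost 0
[col 5] LY: children L:{G}, Y:{C} ∪→ {C,G}; cost 1
[col 5] LOY: children LY:{C,G}, O:{C} ∩→ {C}; cost 0
[col 5] ALOPTY: children APT:{T}, LOY:{C} ∪→ {C,T}; cost 1
[col 5] ALOPTUY: children ALOPTY:{C,T}, U:{T} ∩→ {T}; cost 0
per-site changes: [4, 4, 2, 4, 3, 3]; total = 20

4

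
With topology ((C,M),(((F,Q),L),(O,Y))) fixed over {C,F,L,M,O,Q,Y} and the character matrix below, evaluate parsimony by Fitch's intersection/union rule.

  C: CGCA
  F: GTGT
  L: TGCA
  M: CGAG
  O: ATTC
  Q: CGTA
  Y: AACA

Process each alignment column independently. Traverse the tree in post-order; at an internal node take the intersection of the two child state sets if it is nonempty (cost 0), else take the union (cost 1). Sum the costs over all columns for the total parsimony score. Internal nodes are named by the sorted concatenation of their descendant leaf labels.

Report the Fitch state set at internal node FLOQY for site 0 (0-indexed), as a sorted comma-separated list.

A,C,G,T

CM@0: {C} ∩ {C} = {C} (intersection, +0)
FQ@0: {G} ∪ {C} = {C,G} (union, +1)
FLQ@0: {C,G} ∪ {T} = {C,G,T} (union, +1)
OY@0: {A} ∩ {A} = {A} (intersection, +0)
FLOQY@0: {C,G,T} ∪ {A} = {A,C,G,T} (union, +1)
CFLMOQY@0: {C} ∩ {A,C,G,T} = {C} (intersection, +0)
CM@1: {G} ∩ {G} = {G} (intersection, +0)
FQ@1: {T} ∪ {G} = {G,T} (union, +1)
FLQ@1: {G,T} ∩ {G} = {G} (intersection, +0)
OY@1: {T} ∪ {A} = {A,T} (union, +1)
FLOQY@1: {G} ∪ {A,T} = {A,G,T} (union, +1)
CFLMOQY@1: {G} ∩ {A,G,T} = {G} (intersection, +0)
CM@2: {C} ∪ {A} = {A,C} (union, +1)
FQ@2: {G} ∪ {T} = {G,T} (union, +1)
FLQ@2: {G,T} ∪ {C} = {C,G,T} (union, +1)
OY@2: {T} ∪ {C} = {C,T} (union, +1)
FLOQY@2: {C,G,T} ∩ {C,T} = {C,T} (intersection, +0)
CFLMOQY@2: {A,C} ∩ {C,T} = {C} (intersection, +0)
CM@3: {A} ∪ {G} = {A,G} (union, +1)
FQ@3: {T} ∪ {A} = {A,T} (union, +1)
FLQ@3: {A,T} ∩ {A} = {A} (intersection, +0)
OY@3: {C} ∪ {A} = {A,C} (union, +1)
FLOQY@3: {A} ∩ {A,C} = {A} (intersection, +0)
CFLMOQY@3: {A,G} ∩ {A} = {A} (intersection, +0)
per-site changes: [3, 3, 4, 3]; total = 13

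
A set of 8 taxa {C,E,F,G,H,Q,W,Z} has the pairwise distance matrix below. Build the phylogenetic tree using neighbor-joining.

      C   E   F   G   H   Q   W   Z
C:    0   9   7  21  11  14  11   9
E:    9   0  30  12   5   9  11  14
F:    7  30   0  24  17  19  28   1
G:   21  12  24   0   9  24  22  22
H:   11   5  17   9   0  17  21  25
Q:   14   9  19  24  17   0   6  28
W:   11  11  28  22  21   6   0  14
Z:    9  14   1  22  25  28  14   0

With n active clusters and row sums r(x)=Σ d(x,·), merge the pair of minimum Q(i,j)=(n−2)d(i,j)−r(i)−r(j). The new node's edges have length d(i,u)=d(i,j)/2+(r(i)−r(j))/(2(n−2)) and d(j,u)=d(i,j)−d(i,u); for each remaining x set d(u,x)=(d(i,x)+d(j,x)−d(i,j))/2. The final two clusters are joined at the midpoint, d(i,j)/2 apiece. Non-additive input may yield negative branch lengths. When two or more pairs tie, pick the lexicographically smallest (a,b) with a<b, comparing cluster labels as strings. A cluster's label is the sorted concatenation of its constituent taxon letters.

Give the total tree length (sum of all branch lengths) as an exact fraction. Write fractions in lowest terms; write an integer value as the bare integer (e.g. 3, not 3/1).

step 1: merge (F,Z) at d=1, Q=-233; branch lengths F→19/12, Z→-7/12; new cluster FZ
  updated: d(C,FZ)=15/2, d(E,FZ)=43/2, d(FZ,G)=45/2, d(FZ,H)=41/2, d(FZ,Q)=23, d(FZ,W)=41/2
step 2: merge (Q,W) at d=6, Q=-309/2; branch lengths Q→63/20, W→57/20; new cluster QW
  updated: d(C,QW)=19/2, d(E,QW)=7, d(FZ,QW)=75/4, d(G,QW)=20, d(H,QW)=16
step 3: merge (C,FZ) at d=15/2, Q=-475/4; branch lengths C→-11/32, FZ→251/32; new cluster CFZ
  updated: d(CFZ,E)=23/2, d(CFZ,G)=18, d(CFZ,H)=12, d(CFZ,QW)=83/8
step 4: merge (CFZ,QW) at d=83/8, Q=-593/8; branch lengths CFZ→79/16, QW→87/16; new cluster CFQWZ
  updated: d(CFQWZ,E)=65/16, d(CFQWZ,G)=221/16, d(CFQWZ,H)=141/16
step 5: merge (CFQWZ,E) at d=65/16, Q=-317/8; branch lengths CFQWZ→55/16, E→5/8; new cluster CEFQWZ
  updated: d(CEFQWZ,G)=87/8, d(CEFQWZ,H)=39/8
step 6: merge (CEFQWZ,G) at d=87/8, Q=-99/4; branch lengths CEFQWZ→27/8, G→15/2; new cluster CEFGQWZ
  updated: d(CEFGQWZ,H)=3/2
step 7: merge (CEFGQWZ,H) at d=3/2; branch lengths CEFGQWZ→3/4, H→3/4; new cluster CEFGHQWZ
final tree: (((((C:-11/32,(F:19/12,Z:-7/12):251/32):79/16,(Q:63/20,W:57/20):87/16):55/16,E:5/8):27/8,G:15/2):3/4,H:3/4)
total length: 661/16

661/16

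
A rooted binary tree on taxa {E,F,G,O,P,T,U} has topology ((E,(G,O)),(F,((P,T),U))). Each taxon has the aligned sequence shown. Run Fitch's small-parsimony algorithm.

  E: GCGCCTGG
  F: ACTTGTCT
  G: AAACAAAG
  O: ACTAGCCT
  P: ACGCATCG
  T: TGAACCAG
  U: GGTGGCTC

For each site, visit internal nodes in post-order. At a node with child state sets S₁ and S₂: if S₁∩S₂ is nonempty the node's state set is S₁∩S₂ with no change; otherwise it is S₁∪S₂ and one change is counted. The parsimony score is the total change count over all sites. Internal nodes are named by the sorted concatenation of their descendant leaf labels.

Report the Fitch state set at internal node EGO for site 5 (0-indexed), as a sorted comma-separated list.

[col 0] GO: children G:{A}, O:{A} ∩→ {A}; cost 0
[col 0] EGO: children E:{G}, GO:{A} ∪→ {A,G}; cost 1
[col 0] PT: children P:{A}, T:{T} ∪→ {A,T}; cost 1
[col 0] PTU: children PT:{A,T}, U:{G} ∪→ {A,G,T}; cost 1
[col 0] FPTU: children F:{A}, PTU:{A,G,T} ∩→ {A}; cost 0
[col 0] EFGOPTU: children EGO:{A,G}, FPTU:{A} ∩→ {A}; cost 0
[col 1] GO: children G:{A}, O:{C} ∪→ {A,C}; cost 1
[col 1] EGO: children E:{C}, GO:{A,C} ∩→ {C}; cost 0
[col 1] PT: children P:{C}, T:{G} ∪→ {C,G}; cost 1
[col 1] PTU: children PT:{C,G}, U:{G} ∩→ {G}; cost 0
[col 1] FPTU: children F:{C}, PTU:{G} ∪→ {C,G}; cost 1
[col 1] EFGOPTU: children EGO:{C}, FPTU:{C,G} ∩→ {C}; cost 0
[col 2] GO: children G:{A}, O:{T} ∪→ {A,T}; cost 1
[col 2] EGO: children E:{G}, GO:{A,T} ∪→ {A,G,T}; cost 1
[col 2] PT: children P:{G}, T:{A} ∪→ {A,G}; cost 1
[col 2] PTU: children PT:{A,G}, U:{T} ∪→ {A,G,T}; cost 1
[col 2] FPTU: children F:{T}, PTU:{A,G,T} ∩→ {T}; cost 0
[col 2] EFGOPTU: children EGO:{A,G,T}, FPTU:{T} ∩→ {T}; cost 0
[col 3] GO: children G:{C}, O:{A} ∪→ {A,C}; cost 1
[col 3] EGO: children E:{C}, GO:{A,C} ∩→ {C}; cost 0
[col 3] PT: children P:{C}, T:{A} ∪→ {A,C}; cost 1
[col 3] PTU: children PT:{A,C}, U:{G} ∪→ {A,C,G}; cost 1
[col 3] FPTU: children F:{T}, PTU:{A,C,G} ∪→ {A,C,G,T}; cost 1
[col 3] EFGOPTU: children EGO:{C}, FPTU:{A,C,G,T} ∩→ {C}; cost 0
[col 4] GO: children G:{A}, O:{G} ∪→ {A,G}; cost 1
[col 4] EGO: children E:{C}, GO:{A,G} ∪→ {A,C,G}; cost 1
[col 4] PT: children P:{A}, T:{C} ∪→ {A,C}; cost 1
[col 4] PTU: children PT:{A,C}, U:{G} ∪→ {A,C,G}; cost 1
[col 4] FPTU: children F:{G}, PTU:{A,C,G} ∩→ {G}; cost 0
[col 4] EFGOPTU: children EGO:{A,C,G}, FPTU:{G} ∩→ {G}; cost 0
[col 5] GO: children G:{A}, O:{C} ∪→ {A,C}; cost 1
[col 5] EGO: children E:{T}, GO:{A,C} ∪→ {A,C,T}; cost 1
[col 5] PT: children P:{T}, T:{C} ∪→ {C,T}; cost 1
[col 5] PTU: children PT:{C,T}, U:{C} ∩→ {C}; cost 0
[col 5] FPTU: children F:{T}, PTU:{C} ∪→ {C,T}; cost 1
[col 5] EFGOPTU: children EGO:{A,C,T}, FPTU:{C,T} ∩→ {C,T}; cost 0
[col 6] GO: children G:{A}, O:{C} ∪→ {A,C}; cost 1
[col 6] EGO: children E:{G}, GO:{A,C} ∪→ {A,C,G}; cost 1
[col 6] PT: children P:{C}, T:{A} ∪→ {A,C}; cost 1
[col 6] PTU: children PT:{A,C}, U:{T} ∪→ {A,C,T}; cost 1
[col 6] FPTU: children F:{C}, PTU:{A,C,T} ∩→ {C}; cost 0
[col 6] EFGOPTU: children EGO:{A,C,G}, FPTU:{C} ∩→ {C}; cost 0
[col 7] GO: children G:{G}, O:{T} ∪→ {G,T}; cost 1
[col 7] EGO: children E:{G}, GO:{G,T} ∩→ {G}; cost 0
[col 7] PT: children P:{G}, T:{G} ∩→ {G}; cost 0
[col 7] PTU: children PT:{G}, U:{C} ∪→ {C,G}; cost 1
[col 7] FPTU: children F:{T}, PTU:{C,G} ∪→ {C,G,T}; cost 1
[col 7] EFGOPTU: children EGO:{G}, FPTU:{C,G,T} ∩→ {G}; cost 0
per-site changes: [3, 3, 4, 4, 4, 4, 4, 3]; total = 29

A,C,T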